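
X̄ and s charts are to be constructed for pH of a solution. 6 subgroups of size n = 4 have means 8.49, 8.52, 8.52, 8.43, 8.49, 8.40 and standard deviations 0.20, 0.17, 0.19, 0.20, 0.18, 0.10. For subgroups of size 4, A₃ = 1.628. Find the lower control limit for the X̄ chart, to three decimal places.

X̄̄ = (8.49 + 8.52 + 8.52 + 8.43 + 8.49 + 8.40) / 6 = 8.4750
s̄ = (0.20 + 0.17 + 0.19 + 0.20 + 0.18 + 0.10) / 6 = 0.1733
LCL = X̄̄ − A₃·s̄ = 8.4750 − 1.628 × 0.1733 = 8.1928

8.193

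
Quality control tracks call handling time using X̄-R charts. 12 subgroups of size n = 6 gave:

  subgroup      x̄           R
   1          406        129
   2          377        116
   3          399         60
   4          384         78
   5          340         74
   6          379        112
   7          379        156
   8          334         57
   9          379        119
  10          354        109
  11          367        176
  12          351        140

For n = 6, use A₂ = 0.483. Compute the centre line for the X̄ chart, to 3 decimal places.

370.750

X̄̄ = (406 + 377 + 399 + 384 + 340 + 379 + 379 + 334 + 379 + 354 + 367 + 351) / 12 = 4449.0000 / 12 = 370.7500
CL = X̄̄ = 370.7500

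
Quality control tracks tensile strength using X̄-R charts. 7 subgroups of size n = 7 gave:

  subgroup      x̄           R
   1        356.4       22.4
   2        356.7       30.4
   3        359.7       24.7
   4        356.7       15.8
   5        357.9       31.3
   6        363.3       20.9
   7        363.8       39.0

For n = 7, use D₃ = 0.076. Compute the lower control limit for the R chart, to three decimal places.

2.003

R̄ = (22.4 + 30.4 + 24.7 + 15.8 + 31.3 + 20.9 + 39.0) / 7 = 184.5000 / 7 = 26.3571
LCL_R = D₃·R̄ = 0.076 × 26.3571 = 2.0031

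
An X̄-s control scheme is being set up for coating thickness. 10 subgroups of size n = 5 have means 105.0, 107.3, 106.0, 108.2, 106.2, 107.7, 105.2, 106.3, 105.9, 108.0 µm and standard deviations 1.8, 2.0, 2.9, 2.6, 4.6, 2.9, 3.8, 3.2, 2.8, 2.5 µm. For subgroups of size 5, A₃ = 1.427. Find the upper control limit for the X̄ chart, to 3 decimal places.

X̄̄ = (105.0 + 107.3 + 106.0 + 108.2 + 106.2 + 107.7 + 105.2 + 106.3 + 105.9 + 108.0) / 10 = 106.5800
s̄ = (1.8 + 2.0 + 2.9 + 2.6 + 4.6 + 2.9 + 3.8 + 3.2 + 2.8 + 2.5) / 10 = 2.9100
UCL = X̄̄ + A₃·s̄ = 106.5800 + 1.427 × 2.9100 = 110.7326

110.733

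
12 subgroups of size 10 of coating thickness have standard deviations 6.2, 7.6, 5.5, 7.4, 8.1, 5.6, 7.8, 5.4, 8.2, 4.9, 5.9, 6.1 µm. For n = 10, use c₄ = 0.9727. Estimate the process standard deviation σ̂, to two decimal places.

6.74

s̄ = (6.2 + 7.6 + 5.5 + 7.4 + 8.1 + 5.6 + 7.8 + 5.4 + 8.2 + 4.9 + 5.9 + 6.1) / 12 = 6.5583
σ̂ = s̄ / c₄ = 6.5583 / 0.9727 = 6.7424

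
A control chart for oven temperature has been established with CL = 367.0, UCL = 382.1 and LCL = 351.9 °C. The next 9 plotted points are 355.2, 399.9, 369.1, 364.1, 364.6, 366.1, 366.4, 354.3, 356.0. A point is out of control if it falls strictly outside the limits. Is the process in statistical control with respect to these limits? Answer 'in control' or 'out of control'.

out of control

Compare each point to [351.9, 382.1]: sample 2 = 399.9 > UCL.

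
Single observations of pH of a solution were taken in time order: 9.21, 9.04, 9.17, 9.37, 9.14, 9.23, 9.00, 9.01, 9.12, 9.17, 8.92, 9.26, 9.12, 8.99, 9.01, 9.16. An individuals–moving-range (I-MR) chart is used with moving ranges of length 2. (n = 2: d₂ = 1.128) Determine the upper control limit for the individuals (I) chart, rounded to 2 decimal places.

9.52

X̄ = (9.21 + 9.04 + 9.17 + 9.37 + 9.14 + 9.23 + 9.00 + 9.01 + 9.12 + 9.17 + 8.92 + 9.26 + 9.12 + 8.99 + 9.01 + 9.16) / 16 = 9.1200
Moving ranges: 0.17, 0.13, 0.20, 0.23, 0.09, 0.23, 0.01, 0.11, 0.05, 0.25, 0.34, 0.14, 0.13, 0.02, 0.15; M̄R̄ = 2.2500 / 15 = 0.1500
UCL = X̄ + 3·M̄R̄/d₂ = 9.1200 + 3 × 0.1500 / 1.128 = 9.5189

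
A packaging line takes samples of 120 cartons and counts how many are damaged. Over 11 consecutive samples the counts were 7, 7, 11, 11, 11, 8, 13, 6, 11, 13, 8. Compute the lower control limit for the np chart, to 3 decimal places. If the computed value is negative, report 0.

0.705

p̄ = Σdᵢ / (k·n) = 106 / (11 × 120) = 0.08030
LCL = np̄ − 3·√(np̄(1−p̄)) = 9.6364 − 3 × 2.9770 = 0.7054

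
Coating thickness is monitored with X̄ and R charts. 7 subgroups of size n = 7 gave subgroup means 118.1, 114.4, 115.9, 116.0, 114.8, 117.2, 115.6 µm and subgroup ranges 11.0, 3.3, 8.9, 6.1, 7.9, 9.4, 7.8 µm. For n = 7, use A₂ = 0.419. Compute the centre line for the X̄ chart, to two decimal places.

116.00

X̄̄ = (118.1 + 114.4 + 115.9 + 116.0 + 114.8 + 117.2 + 115.6) / 7 = 812.0000 / 7 = 116.0000
CL = X̄̄ = 116.0000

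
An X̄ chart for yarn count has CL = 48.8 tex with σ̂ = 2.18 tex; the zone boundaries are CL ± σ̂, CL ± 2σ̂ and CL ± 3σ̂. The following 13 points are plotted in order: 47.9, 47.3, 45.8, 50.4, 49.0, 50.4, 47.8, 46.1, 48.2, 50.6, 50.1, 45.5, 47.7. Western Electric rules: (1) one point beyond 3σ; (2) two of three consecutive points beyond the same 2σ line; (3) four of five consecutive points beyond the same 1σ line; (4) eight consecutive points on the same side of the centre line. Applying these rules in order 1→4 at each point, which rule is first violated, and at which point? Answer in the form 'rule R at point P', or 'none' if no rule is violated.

none

Zone of each point (C = within 1σ̂, B = 1σ̂–2σ̂, A = 2σ̂–3σ̂, * = beyond 3σ̂; sign = side of CL): 1:-C, 2:-C, 3:-B, 4:+C, 5:+C, 6:+C, 7:-C, 8:-B, 9:-C, 10:+C, 11:+C, 12:-B, 13:-C
No rule fires across all 13 points.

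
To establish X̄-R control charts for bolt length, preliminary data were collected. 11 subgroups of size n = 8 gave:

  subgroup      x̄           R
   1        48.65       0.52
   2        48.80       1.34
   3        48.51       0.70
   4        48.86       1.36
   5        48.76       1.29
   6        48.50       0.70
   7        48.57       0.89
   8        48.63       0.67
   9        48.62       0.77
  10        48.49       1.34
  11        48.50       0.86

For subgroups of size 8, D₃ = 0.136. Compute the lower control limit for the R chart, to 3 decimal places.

R̄ = (0.52 + 1.34 + 0.70 + 1.36 + 1.29 + 0.70 + 0.89 + 0.67 + 0.77 + 1.34 + 0.86) / 11 = 10.4400 / 11 = 0.9491
LCL_R = D₃·R̄ = 0.136 × 0.9491 = 0.1291

0.129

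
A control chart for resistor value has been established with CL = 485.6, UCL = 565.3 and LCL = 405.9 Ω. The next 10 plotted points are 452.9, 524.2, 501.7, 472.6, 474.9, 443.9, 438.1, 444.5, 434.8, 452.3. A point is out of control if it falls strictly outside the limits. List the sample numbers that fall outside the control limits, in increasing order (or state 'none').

none

All 10 points lie within [405.9, 565.3].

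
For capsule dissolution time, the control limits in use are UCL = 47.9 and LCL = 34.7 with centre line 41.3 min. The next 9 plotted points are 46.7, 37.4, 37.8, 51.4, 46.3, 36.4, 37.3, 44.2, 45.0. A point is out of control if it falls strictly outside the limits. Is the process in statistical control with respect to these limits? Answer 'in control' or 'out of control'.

out of control

Compare each point to [34.7, 47.9]: sample 4 = 51.4 > UCL.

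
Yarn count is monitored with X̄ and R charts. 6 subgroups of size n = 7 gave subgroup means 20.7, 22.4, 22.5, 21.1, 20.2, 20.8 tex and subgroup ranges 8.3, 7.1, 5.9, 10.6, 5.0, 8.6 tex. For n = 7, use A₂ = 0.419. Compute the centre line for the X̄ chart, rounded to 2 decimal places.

21.28

X̄̄ = (20.7 + 22.4 + 22.5 + 21.1 + 20.2 + 20.8) / 6 = 127.7000 / 6 = 21.2833
CL = X̄̄ = 21.2833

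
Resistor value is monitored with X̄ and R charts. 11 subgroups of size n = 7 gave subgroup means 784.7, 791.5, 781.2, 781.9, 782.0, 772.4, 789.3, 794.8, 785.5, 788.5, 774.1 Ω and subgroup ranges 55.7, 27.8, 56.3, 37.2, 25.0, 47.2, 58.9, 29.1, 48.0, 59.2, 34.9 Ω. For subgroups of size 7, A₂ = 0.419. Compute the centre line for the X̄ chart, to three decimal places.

784.173

X̄̄ = (784.7 + 791.5 + 781.2 + 781.9 + 782.0 + 772.4 + 789.3 + 794.8 + 785.5 + 788.5 + 774.1) / 11 = 8625.9000 / 11 = 784.1727
CL = X̄̄ = 784.1727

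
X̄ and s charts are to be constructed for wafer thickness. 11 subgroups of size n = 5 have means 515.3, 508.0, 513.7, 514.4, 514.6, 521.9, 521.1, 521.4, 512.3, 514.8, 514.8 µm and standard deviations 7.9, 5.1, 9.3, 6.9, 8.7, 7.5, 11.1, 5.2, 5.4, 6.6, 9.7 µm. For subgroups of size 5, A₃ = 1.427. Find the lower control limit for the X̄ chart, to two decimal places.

504.84

X̄̄ = (515.3 + 508.0 + 513.7 + 514.4 + 514.6 + 521.9 + 521.1 + 521.4 + 512.3 + 514.8 + 514.8) / 11 = 515.6636
s̄ = (7.9 + 5.1 + 9.3 + 6.9 + 8.7 + 7.5 + 11.1 + 5.2 + 5.4 + 6.6 + 9.7) / 11 = 7.5818
LCL = X̄̄ − A₃·s̄ = 515.6636 − 1.427 × 7.5818 = 504.8444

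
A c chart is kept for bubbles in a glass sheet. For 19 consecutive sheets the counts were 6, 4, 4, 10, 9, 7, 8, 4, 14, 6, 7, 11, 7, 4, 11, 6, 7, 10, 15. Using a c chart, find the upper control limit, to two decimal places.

c̄ = (6 + 4 + 4 + 10 + 9 + 7 + 8 + 4 + 14 + 6 + 7 + 11 + 7 + 4 + 11 + 6 + 7 + 10 + 15) / 19 = 150 / 19 = 7.8947
UCL = c̄ + 3√c̄ = 7.8947 + 3 × √7.8947 = 7.8947 + 3 × 2.8098 = 16.3240

16.32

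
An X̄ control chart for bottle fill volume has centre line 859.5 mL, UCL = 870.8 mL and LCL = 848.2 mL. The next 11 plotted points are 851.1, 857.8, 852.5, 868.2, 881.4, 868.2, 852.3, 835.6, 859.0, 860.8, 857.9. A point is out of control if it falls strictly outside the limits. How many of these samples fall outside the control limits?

Compare each point to [848.2, 870.8]: sample 5 = 881.4 > UCL; sample 8 = 835.6 < LCL.

2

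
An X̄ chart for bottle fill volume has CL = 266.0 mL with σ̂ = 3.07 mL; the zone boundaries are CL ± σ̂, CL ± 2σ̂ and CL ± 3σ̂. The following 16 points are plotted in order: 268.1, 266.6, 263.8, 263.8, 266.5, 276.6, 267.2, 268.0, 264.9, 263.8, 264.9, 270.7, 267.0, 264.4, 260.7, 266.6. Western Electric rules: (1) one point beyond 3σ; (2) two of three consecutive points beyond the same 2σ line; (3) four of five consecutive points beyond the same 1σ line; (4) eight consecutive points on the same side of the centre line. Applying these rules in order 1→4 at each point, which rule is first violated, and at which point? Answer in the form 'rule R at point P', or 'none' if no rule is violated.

Zone of each point (C = within 1σ̂, B = 1σ̂–2σ̂, A = 2σ̂–3σ̂, * = beyond 3σ̂; sign = side of CL): 1:+C, 2:+C, 3:-C, 4:-C, 5:+C, 6:+*, 7:+C, 8:+C, 9:-C, 10:-C, 11:-C, 12:+B, 13:+C, 14:-C, 15:-B, 16:+C
Rule 1 (one point beyond the 3σ limits) is satisfied at point 6.

rule 1 at point 6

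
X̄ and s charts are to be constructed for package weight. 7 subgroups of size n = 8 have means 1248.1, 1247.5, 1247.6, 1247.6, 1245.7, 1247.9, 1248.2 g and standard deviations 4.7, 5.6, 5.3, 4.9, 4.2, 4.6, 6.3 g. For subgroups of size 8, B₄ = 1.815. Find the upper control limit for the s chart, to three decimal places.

s̄ = (4.7 + 5.6 + 5.3 + 4.9 + 4.2 + 4.6 + 6.3) / 7 = 5.0857
UCL_s = B₄·s̄ = 1.815 × 5.0857 = 9.2306

9.231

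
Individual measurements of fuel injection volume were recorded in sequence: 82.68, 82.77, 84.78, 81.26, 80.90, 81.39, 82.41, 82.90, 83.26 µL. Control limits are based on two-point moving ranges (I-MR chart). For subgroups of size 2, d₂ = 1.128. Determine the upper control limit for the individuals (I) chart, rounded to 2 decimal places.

X̄ = (82.68 + 82.77 + 84.78 + 81.26 + 80.90 + 81.39 + 82.41 + 82.90 + 83.26) / 9 = 82.4833
Moving ranges: 0.09, 2.01, 3.52, 0.36, 0.49, 1.02, 0.49, 0.36; M̄R̄ = 8.3400 / 8 = 1.0425
UCL = X̄ + 3·M̄R̄/d₂ = 82.4833 + 3 × 1.0425 / 1.128 = 85.2559

85.26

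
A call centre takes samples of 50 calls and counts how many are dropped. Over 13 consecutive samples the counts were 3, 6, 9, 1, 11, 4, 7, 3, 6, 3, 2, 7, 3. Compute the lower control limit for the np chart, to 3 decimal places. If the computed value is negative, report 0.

0.000

p̄ = Σdᵢ / (k·n) = 65 / (13 × 50) = 0.10000
LCL = np̄ − 3·√(np̄(1−p̄)) = 5.0000 − 3 × 2.1213 = -1.3640 → 0 (negative, so LCL = 0)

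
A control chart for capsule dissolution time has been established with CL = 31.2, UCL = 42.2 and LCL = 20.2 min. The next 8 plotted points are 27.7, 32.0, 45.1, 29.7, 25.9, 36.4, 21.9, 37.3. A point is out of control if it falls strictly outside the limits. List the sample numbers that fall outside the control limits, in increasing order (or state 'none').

3

Compare each point to [20.2, 42.2]: sample 3 = 45.1 > UCL.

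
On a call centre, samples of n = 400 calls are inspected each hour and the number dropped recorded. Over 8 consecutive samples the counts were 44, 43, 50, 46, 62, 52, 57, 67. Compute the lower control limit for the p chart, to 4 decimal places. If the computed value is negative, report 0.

0.0809

p̄ = Σdᵢ / (k·n) = 421 / (8 × 400) = 0.13156
LCL = p̄ − 3·√(p̄(1−p̄)/n) = 0.13156 − 3 × 0.01690 = 0.08086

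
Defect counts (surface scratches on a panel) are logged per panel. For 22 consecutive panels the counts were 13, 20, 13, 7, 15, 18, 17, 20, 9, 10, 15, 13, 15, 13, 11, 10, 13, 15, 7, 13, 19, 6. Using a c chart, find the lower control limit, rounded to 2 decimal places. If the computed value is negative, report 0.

c̄ = (13 + 20 + 13 + 7 + 15 + 18 + 17 + 20 + 9 + 10 + 15 + 13 + 15 + 13 + 11 + 10 + 13 + 15 + 7 + 13 + 19 + 6) / 22 = 292 / 22 = 13.2727
LCL = c̄ − 3√c̄ = 13.2727 − 3 × 3.6432 = 2.3432

2.34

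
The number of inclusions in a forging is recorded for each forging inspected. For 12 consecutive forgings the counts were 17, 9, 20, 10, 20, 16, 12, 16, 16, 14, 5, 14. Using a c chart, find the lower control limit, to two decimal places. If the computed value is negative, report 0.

c̄ = (17 + 9 + 20 + 10 + 20 + 16 + 12 + 16 + 16 + 14 + 5 + 14) / 12 = 169 / 12 = 14.0833
LCL = c̄ − 3√c̄ = 14.0833 − 3 × 3.7528 = 2.8250

2.83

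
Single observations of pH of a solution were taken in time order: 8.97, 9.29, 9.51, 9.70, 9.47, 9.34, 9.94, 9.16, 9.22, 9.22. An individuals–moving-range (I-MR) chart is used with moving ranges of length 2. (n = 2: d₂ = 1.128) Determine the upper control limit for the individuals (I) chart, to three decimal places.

10.130

X̄ = (8.97 + 9.29 + 9.51 + 9.70 + 9.47 + 9.34 + 9.94 + 9.16 + 9.22 + 9.22) / 10 = 9.3820
Moving ranges: 0.32, 0.22, 0.19, 0.23, 0.13, 0.60, 0.78, 0.06, 0.00; M̄R̄ = 2.5300 / 9 = 0.2811
UCL = X̄ + 3·M̄R̄/d₂ = 9.3820 + 3 × 0.2811 / 1.128 = 10.1296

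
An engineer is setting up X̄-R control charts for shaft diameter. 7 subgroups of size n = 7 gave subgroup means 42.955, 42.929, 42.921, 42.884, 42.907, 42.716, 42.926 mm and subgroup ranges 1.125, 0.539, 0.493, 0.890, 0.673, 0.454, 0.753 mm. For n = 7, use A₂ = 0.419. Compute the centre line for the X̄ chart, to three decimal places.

X̄̄ = (42.955 + 42.929 + 42.921 + 42.884 + 42.907 + 42.716 + 42.926) / 7 = 300.2380 / 7 = 42.8911
CL = X̄̄ = 42.8911

42.891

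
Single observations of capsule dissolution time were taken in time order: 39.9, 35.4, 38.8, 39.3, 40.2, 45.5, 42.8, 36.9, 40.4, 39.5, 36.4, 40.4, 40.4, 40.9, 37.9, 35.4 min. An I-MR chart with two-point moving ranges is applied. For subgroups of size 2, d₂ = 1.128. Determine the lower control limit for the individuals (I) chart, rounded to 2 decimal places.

X̄ = (39.9 + 35.4 + 38.8 + 39.3 + 40.2 + 45.5 + 42.8 + 36.9 + 40.4 + 39.5 + 36.4 + 40.4 + 40.4 + 40.9 + 37.9 + 35.4) / 16 = 39.3813
Moving ranges: 4.5, 3.4, 0.5, 0.9, 5.3, 2.7, 5.9, 3.5, 0.9, 3.1, 4.0, 0.0, 0.5, 3.0, 2.5; M̄R̄ = 40.7000 / 15 = 2.7133
LCL = X̄ − 3·M̄R̄/d₂ = 39.3813 − 3 × 2.7133 / 1.128 = 32.1649

32.16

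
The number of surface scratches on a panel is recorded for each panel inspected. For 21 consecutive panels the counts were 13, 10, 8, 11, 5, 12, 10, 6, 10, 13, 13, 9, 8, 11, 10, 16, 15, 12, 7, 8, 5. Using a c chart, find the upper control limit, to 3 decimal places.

c̄ = (13 + 10 + 8 + 11 + 5 + 12 + 10 + 6 + 10 + 13 + 13 + 9 + 8 + 11 + 10 + 16 + 15 + 12 + 7 + 8 + 5) / 21 = 212 / 21 = 10.0952
UCL = c̄ + 3√c̄ = 10.0952 + 3 × √10.0952 = 10.0952 + 3 × 3.1773 = 19.6271

19.627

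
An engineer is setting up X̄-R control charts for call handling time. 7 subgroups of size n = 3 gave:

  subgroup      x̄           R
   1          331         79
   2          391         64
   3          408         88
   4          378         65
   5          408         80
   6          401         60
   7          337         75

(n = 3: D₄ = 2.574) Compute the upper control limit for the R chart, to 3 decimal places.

R̄ = (79 + 64 + 88 + 65 + 80 + 60 + 75) / 7 = 511.0000 / 7 = 73.0000
UCL_R = D₄·R̄ = 2.574 × 73.0000 = 187.9020

187.902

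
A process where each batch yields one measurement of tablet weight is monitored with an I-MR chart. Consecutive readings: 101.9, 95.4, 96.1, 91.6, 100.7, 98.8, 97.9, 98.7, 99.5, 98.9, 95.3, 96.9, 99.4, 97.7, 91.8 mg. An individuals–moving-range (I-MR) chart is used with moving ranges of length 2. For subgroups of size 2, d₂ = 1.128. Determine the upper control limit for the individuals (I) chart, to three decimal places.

105.181

X̄ = (101.9 + 95.4 + 96.1 + 91.6 + 100.7 + 98.8 + 97.9 + 98.7 + 99.5 + 98.9 + 95.3 + 96.9 + 99.4 + 97.7 + 91.8) / 15 = 97.3733
Moving ranges: 6.5, 0.7, 4.5, 9.1, 1.9, 0.9, 0.8, 0.8, 0.6, 3.6, 1.6, 2.5, 1.7, 5.9; M̄R̄ = 41.1000 / 14 = 2.9357
UCL = X̄ + 3·M̄R̄/d₂ = 97.3733 + 3 × 2.9357 / 1.128 = 105.1811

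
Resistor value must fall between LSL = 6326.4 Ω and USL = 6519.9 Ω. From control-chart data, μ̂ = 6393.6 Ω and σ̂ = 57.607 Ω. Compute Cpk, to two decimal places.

Cpu = (USL − μ̂) / (3σ̂) = (6519.9 − 6393.6) / (3 × 57.607) = 0.7308; Cpl = (μ̂ − LSL) / (3σ̂) = (6393.6 − 6326.4) / (3 × 57.607) = 0.3888; Cpk = min(Cpu, Cpl) = 0.3888

0.39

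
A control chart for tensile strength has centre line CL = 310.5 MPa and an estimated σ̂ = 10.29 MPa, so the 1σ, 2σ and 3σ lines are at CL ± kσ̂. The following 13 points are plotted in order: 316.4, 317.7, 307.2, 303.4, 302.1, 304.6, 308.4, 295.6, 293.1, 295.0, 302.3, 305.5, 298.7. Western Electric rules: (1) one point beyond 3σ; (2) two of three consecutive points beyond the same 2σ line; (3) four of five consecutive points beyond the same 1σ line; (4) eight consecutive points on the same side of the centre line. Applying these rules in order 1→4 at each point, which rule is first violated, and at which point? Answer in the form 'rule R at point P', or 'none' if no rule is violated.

Zone of each point (C = within 1σ̂, B = 1σ̂–2σ̂, A = 2σ̂–3σ̂, * = beyond 3σ̂; sign = side of CL): 1:+C, 2:+C, 3:-C, 4:-C, 5:-C, 6:-C, 7:-C, 8:-B, 9:-B, 10:-B, 11:-C, 12:-C, 13:-B
Rule 4 (eight consecutive points on the same side of the centre line) is satisfied at point 10.

rule 4 at point 10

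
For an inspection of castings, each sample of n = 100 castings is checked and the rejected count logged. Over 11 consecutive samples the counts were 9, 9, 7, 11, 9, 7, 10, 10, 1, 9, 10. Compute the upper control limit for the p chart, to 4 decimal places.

0.1667

p̄ = Σdᵢ / (k·n) = 92 / (11 × 100) = 0.08364
UCL = p̄ + 3·√(p̄(1−p̄)/n) = 0.08364 + 3 × √(0.08364×0.91636/100) = 0.08364 + 3 × 0.02768 = 0.16669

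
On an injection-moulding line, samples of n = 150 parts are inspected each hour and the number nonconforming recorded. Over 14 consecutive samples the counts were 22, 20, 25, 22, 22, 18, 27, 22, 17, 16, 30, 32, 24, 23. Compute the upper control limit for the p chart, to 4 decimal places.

0.2404

p̄ = Σdᵢ / (k·n) = 320 / (14 × 150) = 0.15238
UCL = p̄ + 3·√(p̄(1−p̄)/n) = 0.15238 + 3 × √(0.15238×0.84762/150) = 0.15238 + 3 × 0.02934 = 0.24041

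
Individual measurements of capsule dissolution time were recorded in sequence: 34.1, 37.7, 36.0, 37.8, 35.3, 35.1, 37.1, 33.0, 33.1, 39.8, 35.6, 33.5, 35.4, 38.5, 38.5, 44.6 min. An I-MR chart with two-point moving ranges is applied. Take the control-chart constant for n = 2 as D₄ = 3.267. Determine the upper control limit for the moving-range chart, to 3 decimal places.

Moving ranges: 3.6, 1.7, 1.8, 2.5, 0.2, 2.0, 4.1, 0.1, 6.7, 4.2, 2.1, 1.9, 3.1, 0.0, 6.1; M̄R̄ = 40.1000 / 15 = 2.6733
UCL_MR = D₄·M̄R̄ = 3.267 × 2.6733 = 8.7338

8.734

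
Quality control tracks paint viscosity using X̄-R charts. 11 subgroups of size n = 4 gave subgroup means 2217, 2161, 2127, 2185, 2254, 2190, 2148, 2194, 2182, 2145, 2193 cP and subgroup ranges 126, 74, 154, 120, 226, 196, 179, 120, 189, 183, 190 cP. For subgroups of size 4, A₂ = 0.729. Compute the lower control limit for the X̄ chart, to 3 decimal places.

X̄̄ = (2217 + 2161 + 2127 + 2185 + 2254 + 2190 + 2148 + 2194 + 2182 + 2145 + 2193) / 11 = 23996.0000 / 11 = 2181.4545
R̄ = (126 + 74 + 154 + 120 + 226 + 196 + 179 + 120 + 189 + 183 + 190) / 11 = 1757.0000 / 11 = 159.7273
LCL = X̄̄ − A₂·R̄ = 2181.4545 − 0.729 × 159.7273 = 2065.0134

2065.013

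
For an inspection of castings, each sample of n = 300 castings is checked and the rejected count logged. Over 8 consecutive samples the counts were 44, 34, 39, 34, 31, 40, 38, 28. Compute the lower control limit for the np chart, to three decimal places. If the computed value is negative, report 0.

p̄ = Σdᵢ / (k·n) = 288 / (8 × 300) = 0.12000
LCL = np̄ − 3·√(np̄(1−p̄)) = 36.0000 − 3 × 5.6285 = 19.1145

19.115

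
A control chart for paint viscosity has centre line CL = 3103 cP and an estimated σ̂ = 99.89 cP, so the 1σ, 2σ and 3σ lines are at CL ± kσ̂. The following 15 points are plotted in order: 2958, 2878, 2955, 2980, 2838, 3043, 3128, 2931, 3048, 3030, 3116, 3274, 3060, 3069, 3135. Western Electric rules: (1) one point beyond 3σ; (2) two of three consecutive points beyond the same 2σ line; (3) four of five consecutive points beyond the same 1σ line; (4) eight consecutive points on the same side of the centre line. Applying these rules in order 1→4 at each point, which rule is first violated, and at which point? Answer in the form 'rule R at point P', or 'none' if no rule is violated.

rule 3 at point 4

Zone of each point (C = within 1σ̂, B = 1σ̂–2σ̂, A = 2σ̂–3σ̂, * = beyond 3σ̂; sign = side of CL): 1:-B, 2:-A, 3:-B, 4:-B, 5:-A, 6:-C, 7:+C, 8:-B, 9:-C, 10:-C, 11:+C, 12:+B, 13:-C, 14:-C, 15:+C
Rule 3 (four of five consecutive points beyond the same 1σ limit) is satisfied at point 4.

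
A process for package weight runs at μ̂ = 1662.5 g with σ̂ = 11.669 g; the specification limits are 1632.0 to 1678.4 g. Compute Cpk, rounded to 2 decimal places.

0.45

Cpu = (USL − μ̂) / (3σ̂) = (1678.4 − 1662.5) / (3 × 11.669) = 0.4542; Cpl = (μ̂ − LSL) / (3σ̂) = (1662.5 − 1632.0) / (3 × 11.669) = 0.8713; Cpk = min(Cpu, Cpl) = 0.4542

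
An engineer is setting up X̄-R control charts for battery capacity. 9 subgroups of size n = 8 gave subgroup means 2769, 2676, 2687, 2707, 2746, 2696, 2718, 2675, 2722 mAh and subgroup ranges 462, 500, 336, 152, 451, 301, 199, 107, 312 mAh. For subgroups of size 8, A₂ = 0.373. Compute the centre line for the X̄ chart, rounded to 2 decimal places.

2710.67

X̄̄ = (2769 + 2676 + 2687 + 2707 + 2746 + 2696 + 2718 + 2675 + 2722) / 9 = 24396.0000 / 9 = 2710.6667
CL = X̄̄ = 2710.6667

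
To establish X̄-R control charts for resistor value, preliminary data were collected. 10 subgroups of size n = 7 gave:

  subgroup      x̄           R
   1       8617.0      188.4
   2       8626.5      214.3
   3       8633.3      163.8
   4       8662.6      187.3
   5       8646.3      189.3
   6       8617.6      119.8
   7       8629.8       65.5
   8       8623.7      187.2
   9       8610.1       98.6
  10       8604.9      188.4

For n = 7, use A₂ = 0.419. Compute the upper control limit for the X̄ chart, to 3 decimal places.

X̄̄ = (8617.0 + 8626.5 + 8633.3 + 8662.6 + 8646.3 + 8617.6 + 8629.8 + 8623.7 + 8610.1 + 8604.9) / 10 = 86271.8000 / 10 = 8627.1800
R̄ = (188.4 + 214.3 + 163.8 + 187.3 + 189.3 + 119.8 + 65.5 + 187.2 + 98.6 + 188.4) / 10 = 1602.6000 / 10 = 160.2600
UCL = X̄̄ + A₂·R̄ = 8627.1800 + 0.419 × 160.2600 = 8694.3289

8694.329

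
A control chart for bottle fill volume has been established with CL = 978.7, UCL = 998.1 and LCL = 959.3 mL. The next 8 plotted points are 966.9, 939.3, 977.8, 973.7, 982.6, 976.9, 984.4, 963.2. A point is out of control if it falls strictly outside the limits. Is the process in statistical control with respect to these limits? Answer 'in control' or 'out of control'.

Compare each point to [959.3, 998.1]: sample 2 = 939.3 < LCL.

out of control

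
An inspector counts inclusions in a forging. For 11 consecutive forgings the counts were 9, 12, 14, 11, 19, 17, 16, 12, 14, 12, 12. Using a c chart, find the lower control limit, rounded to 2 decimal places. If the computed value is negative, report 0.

2.45

c̄ = (9 + 12 + 14 + 11 + 19 + 17 + 16 + 12 + 14 + 12 + 12) / 11 = 148 / 11 = 13.4545
LCL = c̄ − 3√c̄ = 13.4545 − 3 × 3.6680 = 2.4504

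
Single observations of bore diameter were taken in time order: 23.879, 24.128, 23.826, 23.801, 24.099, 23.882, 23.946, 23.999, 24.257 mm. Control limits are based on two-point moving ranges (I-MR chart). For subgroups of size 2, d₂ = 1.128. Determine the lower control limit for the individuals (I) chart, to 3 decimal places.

X̄ = (23.879 + 24.128 + 23.826 + 23.801 + 24.099 + 23.882 + 23.946 + 23.999 + 24.257) / 9 = 23.9797
Moving ranges: 0.249, 0.302, 0.025, 0.298, 0.217, 0.064, 0.053, 0.258; M̄R̄ = 1.4660 / 8 = 0.1832
LCL = X̄ − 3·M̄R̄/d₂ = 23.9797 − 3 × 0.1832 / 1.128 = 23.4923

23.492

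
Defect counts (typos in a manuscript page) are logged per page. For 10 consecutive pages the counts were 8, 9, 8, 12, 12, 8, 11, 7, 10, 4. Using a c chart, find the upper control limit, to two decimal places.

17.85

c̄ = (8 + 9 + 8 + 12 + 12 + 8 + 11 + 7 + 10 + 4) / 10 = 89 / 10 = 8.9000
UCL = c̄ + 3√c̄ = 8.9000 + 3 × √8.9000 = 8.9000 + 3 × 2.9833 = 17.8499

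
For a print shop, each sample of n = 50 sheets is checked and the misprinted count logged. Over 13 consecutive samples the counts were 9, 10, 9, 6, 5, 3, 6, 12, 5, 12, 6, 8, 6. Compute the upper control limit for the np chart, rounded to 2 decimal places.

p̄ = Σdᵢ / (k·n) = 97 / (13 × 50) = 0.14923
UCL = np̄ + 3·√(np̄(1−p̄)) = 7.4615 + 3 × √(7.4615×0.85077) = 7.4615 + 3 × 2.5195 = 15.0201

15.02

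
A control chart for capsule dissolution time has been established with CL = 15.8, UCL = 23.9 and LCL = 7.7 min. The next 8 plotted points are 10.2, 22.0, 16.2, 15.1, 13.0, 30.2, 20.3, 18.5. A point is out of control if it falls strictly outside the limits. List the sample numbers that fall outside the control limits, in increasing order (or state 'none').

6

Compare each point to [7.7, 23.9]: sample 6 = 30.2 > UCL.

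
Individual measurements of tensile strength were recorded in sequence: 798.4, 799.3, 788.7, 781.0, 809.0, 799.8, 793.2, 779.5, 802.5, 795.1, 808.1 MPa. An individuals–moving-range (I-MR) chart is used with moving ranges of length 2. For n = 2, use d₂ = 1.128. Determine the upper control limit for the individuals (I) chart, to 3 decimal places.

X̄ = (798.4 + 799.3 + 788.7 + 781.0 + 809.0 + 799.8 + 793.2 + 779.5 + 802.5 + 795.1 + 808.1) / 11 = 795.8727
Moving ranges: 0.9, 10.6, 7.7, 28.0, 9.2, 6.6, 13.7, 23.0, 7.4, 13.0; M̄R̄ = 120.1000 / 10 = 12.0100
UCL = X̄ + 3·M̄R̄/d₂ = 795.8727 + 3 × 12.0100 / 1.128 = 827.8142

827.814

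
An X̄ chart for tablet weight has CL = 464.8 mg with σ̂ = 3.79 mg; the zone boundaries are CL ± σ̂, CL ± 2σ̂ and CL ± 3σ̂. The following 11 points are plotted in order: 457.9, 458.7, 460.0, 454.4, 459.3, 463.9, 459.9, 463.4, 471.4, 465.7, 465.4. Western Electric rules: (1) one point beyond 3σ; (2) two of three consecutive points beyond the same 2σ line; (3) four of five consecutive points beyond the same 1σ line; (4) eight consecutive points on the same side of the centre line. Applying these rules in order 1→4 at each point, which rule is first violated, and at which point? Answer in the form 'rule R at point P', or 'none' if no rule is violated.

rule 3 at point 4

Zone of each point (C = within 1σ̂, B = 1σ̂–2σ̂, A = 2σ̂–3σ̂, * = beyond 3σ̂; sign = side of CL): 1:-B, 2:-B, 3:-B, 4:-A, 5:-B, 6:-C, 7:-B, 8:-C, 9:+B, 10:+C, 11:+C
Rule 3 (four of five consecutive points beyond the same 1σ limit) is satisfied at point 4.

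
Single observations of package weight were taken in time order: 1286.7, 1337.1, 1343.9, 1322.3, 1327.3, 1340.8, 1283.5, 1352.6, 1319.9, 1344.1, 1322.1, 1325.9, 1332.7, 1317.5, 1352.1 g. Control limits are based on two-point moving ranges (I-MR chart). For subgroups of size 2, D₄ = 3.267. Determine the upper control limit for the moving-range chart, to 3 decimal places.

Moving ranges: 50.4, 6.8, 21.6, 5.0, 13.5, 57.3, 69.1, 32.7, 24.2, 22.0, 3.8, 6.8, 15.2, 34.6; M̄R̄ = 363.0000 / 14 = 25.9286
UCL_MR = D₄·M̄R̄ = 3.267 × 25.9286 = 84.7086

84.709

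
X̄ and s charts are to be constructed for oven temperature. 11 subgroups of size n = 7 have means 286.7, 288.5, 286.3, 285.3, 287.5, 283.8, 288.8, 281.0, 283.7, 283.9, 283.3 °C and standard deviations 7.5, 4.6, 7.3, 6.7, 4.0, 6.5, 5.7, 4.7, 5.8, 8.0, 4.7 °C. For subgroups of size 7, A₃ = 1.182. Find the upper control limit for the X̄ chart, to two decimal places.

292.38

X̄̄ = (286.7 + 288.5 + 286.3 + 285.3 + 287.5 + 283.8 + 288.8 + 281.0 + 283.7 + 283.9 + 283.3) / 11 = 285.3455
s̄ = (7.5 + 4.6 + 7.3 + 6.7 + 4.0 + 6.5 + 5.7 + 4.7 + 5.8 + 8.0 + 4.7) / 11 = 5.9545
UCL = X̄̄ + A₃·s̄ = 285.3455 + 1.182 × 5.9545 = 292.3837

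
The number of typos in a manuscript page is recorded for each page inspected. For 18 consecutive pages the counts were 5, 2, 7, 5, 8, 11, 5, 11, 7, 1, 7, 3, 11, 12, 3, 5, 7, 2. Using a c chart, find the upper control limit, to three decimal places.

13.706

c̄ = (5 + 2 + 7 + 5 + 8 + 11 + 5 + 11 + 7 + 1 + 7 + 3 + 11 + 12 + 3 + 5 + 7 + 2) / 18 = 112 / 18 = 6.2222
UCL = c̄ + 3√c̄ = 6.2222 + 3 × √6.2222 = 6.2222 + 3 × 2.4944 = 13.7055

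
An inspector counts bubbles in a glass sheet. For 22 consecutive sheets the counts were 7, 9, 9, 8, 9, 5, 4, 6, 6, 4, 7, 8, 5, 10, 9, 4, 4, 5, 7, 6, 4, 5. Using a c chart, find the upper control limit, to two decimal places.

c̄ = (7 + 9 + 9 + 8 + 9 + 5 + 4 + 6 + 6 + 4 + 7 + 8 + 5 + 10 + 9 + 4 + 4 + 5 + 7 + 6 + 4 + 5) / 22 = 141 / 22 = 6.4091
UCL = c̄ + 3√c̄ = 6.4091 + 3 × √6.4091 = 6.4091 + 3 × 2.5316 = 14.0039

14.00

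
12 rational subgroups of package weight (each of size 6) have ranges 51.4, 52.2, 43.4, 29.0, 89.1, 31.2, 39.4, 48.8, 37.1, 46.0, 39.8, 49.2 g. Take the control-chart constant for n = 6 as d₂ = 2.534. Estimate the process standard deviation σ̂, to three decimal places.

18.304

R̄ = (51.4 + 52.2 + 43.4 + 29.0 + 89.1 + 31.2 + 39.4 + 48.8 + 37.1 + 46.0 + 39.8 + 49.2) / 12 = 46.3833
σ̂ = R̄ / d₂ = 46.3833 / 2.534 = 18.3044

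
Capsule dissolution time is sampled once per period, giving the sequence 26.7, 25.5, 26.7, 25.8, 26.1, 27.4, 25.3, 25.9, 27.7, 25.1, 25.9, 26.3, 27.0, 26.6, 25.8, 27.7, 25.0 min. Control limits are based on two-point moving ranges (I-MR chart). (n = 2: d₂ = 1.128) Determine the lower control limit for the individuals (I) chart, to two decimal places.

22.99

X̄ = (26.7 + 25.5 + 26.7 + 25.8 + 26.1 + 27.4 + 25.3 + 25.9 + 27.7 + 25.1 + 25.9 + 26.3 + 27.0 + 26.6 + 25.8 + 27.7 + 25.0) / 17 = 26.2647
Moving ranges: 1.2, 1.2, 0.9, 0.3, 1.3, 2.1, 0.6, 1.8, 2.6, 0.8, 0.4, 0.7, 0.4, 0.8, 1.9, 2.7; M̄R̄ = 19.7000 / 16 = 1.2312
LCL = X̄ − 3·M̄R̄/d₂ = 26.2647 − 3 × 1.2312 / 1.128 = 22.9901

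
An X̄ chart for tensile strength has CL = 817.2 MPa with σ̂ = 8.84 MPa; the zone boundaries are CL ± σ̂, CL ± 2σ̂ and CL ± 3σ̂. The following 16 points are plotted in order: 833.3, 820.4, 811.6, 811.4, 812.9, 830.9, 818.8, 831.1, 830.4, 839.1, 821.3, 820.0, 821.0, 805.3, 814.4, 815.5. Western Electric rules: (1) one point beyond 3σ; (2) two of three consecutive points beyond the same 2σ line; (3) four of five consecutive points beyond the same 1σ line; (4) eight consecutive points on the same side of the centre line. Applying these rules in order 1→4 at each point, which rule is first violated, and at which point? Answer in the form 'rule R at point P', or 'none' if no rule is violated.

Zone of each point (C = within 1σ̂, B = 1σ̂–2σ̂, A = 2σ̂–3σ̂, * = beyond 3σ̂; sign = side of CL): 1:+B, 2:+C, 3:-C, 4:-C, 5:-C, 6:+B, 7:+C, 8:+B, 9:+B, 10:+A, 11:+C, 12:+C, 13:+C, 14:-B, 15:-C, 16:-C
Rule 3 (four of five consecutive points beyond the same 1σ limit) is satisfied at point 10.

rule 3 at point 10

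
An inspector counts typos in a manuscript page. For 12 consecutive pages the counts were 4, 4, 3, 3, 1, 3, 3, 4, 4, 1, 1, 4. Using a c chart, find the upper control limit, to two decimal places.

c̄ = (4 + 4 + 3 + 3 + 1 + 3 + 3 + 4 + 4 + 1 + 1 + 4) / 12 = 35 / 12 = 2.9167
UCL = c̄ + 3√c̄ = 2.9167 + 3 × √2.9167 = 2.9167 + 3 × 1.7078 = 8.0401

8.04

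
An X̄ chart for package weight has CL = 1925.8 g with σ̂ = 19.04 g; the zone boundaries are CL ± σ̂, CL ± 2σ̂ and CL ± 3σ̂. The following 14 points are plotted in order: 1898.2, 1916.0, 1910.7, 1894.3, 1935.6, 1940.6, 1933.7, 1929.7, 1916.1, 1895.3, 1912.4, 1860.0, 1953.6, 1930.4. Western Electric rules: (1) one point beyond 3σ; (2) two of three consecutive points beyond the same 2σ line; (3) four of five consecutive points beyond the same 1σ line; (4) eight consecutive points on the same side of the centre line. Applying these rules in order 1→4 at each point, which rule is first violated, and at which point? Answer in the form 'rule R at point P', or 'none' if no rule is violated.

rule 1 at point 12

Zone of each point (C = within 1σ̂, B = 1σ̂–2σ̂, A = 2σ̂–3σ̂, * = beyond 3σ̂; sign = side of CL): 1:-B, 2:-C, 3:-C, 4:-B, 5:+C, 6:+C, 7:+C, 8:+C, 9:-C, 10:-B, 11:-C, 12:-*, 13:+B, 14:+C
Rule 1 (one point beyond the 3σ limits) is satisfied at point 12.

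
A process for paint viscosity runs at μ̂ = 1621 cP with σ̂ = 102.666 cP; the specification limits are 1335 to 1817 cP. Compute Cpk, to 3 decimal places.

Cpu = (USL − μ̂) / (3σ̂) = (1817 − 1621) / (3 × 102.666) = 0.6364; Cpl = (μ̂ − LSL) / (3σ̂) = (1621 − 1335) / (3 × 102.666) = 0.9286; Cpk = min(Cpu, Cpl) = 0.6364

0.636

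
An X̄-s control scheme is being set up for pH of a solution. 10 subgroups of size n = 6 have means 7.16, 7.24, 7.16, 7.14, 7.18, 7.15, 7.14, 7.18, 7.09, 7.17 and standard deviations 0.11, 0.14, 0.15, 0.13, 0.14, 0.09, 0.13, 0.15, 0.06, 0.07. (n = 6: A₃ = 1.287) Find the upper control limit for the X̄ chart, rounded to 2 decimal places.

7.31

X̄̄ = (7.16 + 7.24 + 7.16 + 7.14 + 7.18 + 7.15 + 7.14 + 7.18 + 7.09 + 7.17) / 10 = 7.1610
s̄ = (0.11 + 0.14 + 0.15 + 0.13 + 0.14 + 0.09 + 0.13 + 0.15 + 0.06 + 0.07) / 10 = 0.1170
UCL = X̄̄ + A₃·s̄ = 7.1610 + 1.287 × 0.1170 = 7.3116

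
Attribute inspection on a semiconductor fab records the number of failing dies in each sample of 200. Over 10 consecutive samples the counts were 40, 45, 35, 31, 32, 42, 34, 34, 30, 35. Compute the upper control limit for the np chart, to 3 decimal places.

p̄ = Σdᵢ / (k·n) = 358 / (10 × 200) = 0.17900
UCL = np̄ + 3·√(np̄(1−p̄)) = 35.8000 + 3 × √(35.8000×0.82100) = 35.8000 + 3 × 5.4214 = 52.0643

52.064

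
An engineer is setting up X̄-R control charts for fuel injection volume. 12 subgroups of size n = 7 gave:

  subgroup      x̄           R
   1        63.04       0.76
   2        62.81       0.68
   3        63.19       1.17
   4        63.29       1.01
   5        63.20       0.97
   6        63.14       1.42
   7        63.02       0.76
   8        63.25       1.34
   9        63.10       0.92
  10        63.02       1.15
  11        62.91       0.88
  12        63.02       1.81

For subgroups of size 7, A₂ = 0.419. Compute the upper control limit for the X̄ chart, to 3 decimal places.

63.532

X̄̄ = (63.04 + 62.81 + 63.19 + 63.29 + 63.20 + 63.14 + 63.02 + 63.25 + 63.10 + 63.02 + 62.91 + 63.02) / 12 = 756.9900 / 12 = 63.0825
R̄ = (0.76 + 0.68 + 1.17 + 1.01 + 0.97 + 1.42 + 0.76 + 1.34 + 0.92 + 1.15 + 0.88 + 1.81) / 12 = 12.8700 / 12 = 1.0725
UCL = X̄̄ + A₂·R̄ = 63.0825 + 0.419 × 1.0725 = 63.5319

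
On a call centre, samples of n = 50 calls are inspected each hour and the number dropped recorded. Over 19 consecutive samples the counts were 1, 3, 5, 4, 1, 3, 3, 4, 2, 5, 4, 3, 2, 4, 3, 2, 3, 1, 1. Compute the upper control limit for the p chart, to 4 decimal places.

0.1551

p̄ = Σdᵢ / (k·n) = 54 / (19 × 50) = 0.05684
UCL = p̄ + 3·√(p̄(1−p̄)/n) = 0.05684 + 3 × √(0.05684×0.94316/50) = 0.05684 + 3 × 0.03274 = 0.15508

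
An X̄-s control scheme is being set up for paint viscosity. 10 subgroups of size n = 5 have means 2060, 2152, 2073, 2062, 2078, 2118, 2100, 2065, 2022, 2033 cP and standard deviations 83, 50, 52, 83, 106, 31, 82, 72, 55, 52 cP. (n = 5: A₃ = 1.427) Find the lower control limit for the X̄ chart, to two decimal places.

X̄̄ = (2060 + 2152 + 2073 + 2062 + 2078 + 2118 + 2100 + 2065 + 2022 + 2033) / 10 = 2076.3000
s̄ = (83 + 50 + 52 + 83 + 106 + 31 + 82 + 72 + 55 + 52) / 10 = 66.6000
LCL = X̄̄ − A₃·s̄ = 2076.3000 − 1.427 × 66.6000 = 1981.2618

1981.26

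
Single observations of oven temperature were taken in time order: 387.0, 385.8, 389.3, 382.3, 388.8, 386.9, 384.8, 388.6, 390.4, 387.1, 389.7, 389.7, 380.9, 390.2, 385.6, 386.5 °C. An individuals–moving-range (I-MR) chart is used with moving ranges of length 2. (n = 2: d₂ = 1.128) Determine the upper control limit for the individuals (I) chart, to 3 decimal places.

X̄ = (387.0 + 385.8 + 389.3 + 382.3 + 388.8 + 386.9 + 384.8 + 388.6 + 390.4 + 387.1 + 389.7 + 389.7 + 380.9 + 390.2 + 385.6 + 386.5) / 16 = 387.1000
Moving ranges: 1.2, 3.5, 7.0, 6.5, 1.9, 2.1, 3.8, 1.8, 3.3, 2.6, 0.0, 8.8, 9.3, 4.6, 0.9; M̄R̄ = 57.3000 / 15 = 3.8200
UCL = X̄ + 3·M̄R̄/d₂ = 387.1000 + 3 × 3.8200 / 1.128 = 397.2596

397.260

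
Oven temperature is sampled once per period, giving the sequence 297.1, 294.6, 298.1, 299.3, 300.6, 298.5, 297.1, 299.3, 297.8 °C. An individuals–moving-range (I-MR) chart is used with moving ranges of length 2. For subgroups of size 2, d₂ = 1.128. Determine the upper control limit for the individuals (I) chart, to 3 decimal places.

303.264

X̄ = (297.1 + 294.6 + 298.1 + 299.3 + 300.6 + 298.5 + 297.1 + 299.3 + 297.8) / 9 = 298.0444
Moving ranges: 2.5, 3.5, 1.2, 1.3, 2.1, 1.4, 2.2, 1.5; M̄R̄ = 15.7000 / 8 = 1.9625
UCL = X̄ + 3·M̄R̄/d₂ = 298.0444 + 3 × 1.9625 / 1.128 = 303.2639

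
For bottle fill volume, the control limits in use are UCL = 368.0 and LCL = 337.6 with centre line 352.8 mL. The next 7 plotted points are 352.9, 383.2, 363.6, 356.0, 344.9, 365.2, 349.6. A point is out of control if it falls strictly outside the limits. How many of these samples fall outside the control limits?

Compare each point to [337.6, 368.0]: sample 2 = 383.2 > UCL.

1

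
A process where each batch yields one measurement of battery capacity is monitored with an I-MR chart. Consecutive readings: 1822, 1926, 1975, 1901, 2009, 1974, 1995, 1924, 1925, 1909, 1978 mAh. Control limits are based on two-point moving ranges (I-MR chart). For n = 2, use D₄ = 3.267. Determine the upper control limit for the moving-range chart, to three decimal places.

179.032

Moving ranges: 104, 49, 74, 108, 35, 21, 71, 1, 16, 69; M̄R̄ = 548.0000 / 10 = 54.8000
UCL_MR = D₄·M̄R̄ = 3.267 × 54.8000 = 179.0316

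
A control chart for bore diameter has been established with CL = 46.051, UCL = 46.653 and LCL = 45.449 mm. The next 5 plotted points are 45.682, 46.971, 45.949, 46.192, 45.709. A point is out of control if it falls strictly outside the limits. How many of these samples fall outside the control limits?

Compare each point to [45.449, 46.653]: sample 2 = 46.971 > UCL.

1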